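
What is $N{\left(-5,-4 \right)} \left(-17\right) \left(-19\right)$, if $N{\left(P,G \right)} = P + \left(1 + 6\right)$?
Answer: $646$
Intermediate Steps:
$N{\left(P,G \right)} = 7 + P$ ($N{\left(P,G \right)} = P + 7 = 7 + P$)
$N{\left(-5,-4 \right)} \left(-17\right) \left(-19\right) = \left(7 - 5\right) \left(-17\right) \left(-19\right) = 2 \left(-17\right) \left(-19\right) = \left(-34\right) \left(-19\right) = 646$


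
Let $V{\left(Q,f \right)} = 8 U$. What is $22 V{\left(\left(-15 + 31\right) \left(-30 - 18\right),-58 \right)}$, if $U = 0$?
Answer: $0$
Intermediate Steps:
$V{\left(Q,f \right)} = 0$ ($V{\left(Q,f \right)} = 8 \cdot 0 = 0$)
$22 V{\left(\left(-15 + 31\right) \left(-30 - 18\right),-58 \right)} = 22 \cdot 0 = 0$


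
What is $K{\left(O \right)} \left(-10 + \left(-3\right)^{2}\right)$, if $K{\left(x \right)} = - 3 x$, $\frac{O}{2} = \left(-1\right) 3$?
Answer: $-18$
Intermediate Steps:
$O = -6$ ($O = 2 \left(\left(-1\right) 3\right) = 2 \left(-3\right) = -6$)
$K{\left(O \right)} \left(-10 + \left(-3\right)^{2}\right) = \left(-3\right) \left(-6\right) \left(-10 + \left(-3\right)^{2}\right) = 18 \left(-10 + 9\right) = 18 \left(-1\right) = -18$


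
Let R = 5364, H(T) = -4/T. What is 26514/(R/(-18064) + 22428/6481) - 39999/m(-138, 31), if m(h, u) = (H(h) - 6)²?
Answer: 4225596050849329/582120243344 ≈ 7259.0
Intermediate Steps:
m(h, u) = (-6 - 4/h)² (m(h, u) = (-4/h - 6)² = (-6 - 4/h)²)
26514/(R/(-18064) + 22428/6481) - 39999/m(-138, 31) = 26514/(5364/(-18064) + 22428/6481) - 39999/(6 + 4/(-138))² = 26514/(5364*(-1/18064) + 22428*(1/6481)) - 39999/(6 + 4*(-1/138))² = 26514/(-1341/4516 + 22428/6481) - 39999/(6 - 2/69)² = 26514/(92593827/29268196) - 39999/((412/69)²) = 26514*(29268196/92593827) - 39999/169744/4761 = 28741368472/3429401 - 39999*4761/169744 = 28741368472/3429401 - 190435239/169744 = 4225596050849329/582120243344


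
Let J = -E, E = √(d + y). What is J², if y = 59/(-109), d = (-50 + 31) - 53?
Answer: -7907/109 ≈ -72.541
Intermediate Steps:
d = -72 (d = -19 - 53 = -72)
y = -59/109 (y = 59*(-1/109) = -59/109 ≈ -0.54128)
E = I*√861863/109 (E = √(-72 - 59/109) = √(-7907/109) = I*√861863/109 ≈ 8.5171*I)
J = -I*√861863/109 ≈ -8.5171*I
J² = (-I*√861863/109)² = -7907/109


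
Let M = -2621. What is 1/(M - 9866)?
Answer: -1/12487 ≈ -8.0083e-5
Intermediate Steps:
1/(M - 9866) = 1/(-2621 - 9866) = 1/(-12487) = -1/12487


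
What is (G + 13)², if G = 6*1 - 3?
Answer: 256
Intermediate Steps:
G = 3 (G = 6 - 3 = 3)
(G + 13)² = (3 + 13)² = 16² = 256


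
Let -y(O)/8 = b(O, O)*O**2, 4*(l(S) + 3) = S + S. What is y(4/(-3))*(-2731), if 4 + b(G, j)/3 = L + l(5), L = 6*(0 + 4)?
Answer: 2272192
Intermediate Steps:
l(S) = -3 + S/2 (l(S) = -3 + (S + S)/4 = -3 + (2*S)/4 = -3 + S/2)
L = 24 (L = 6*4 = 24)
b(G, j) = 117/2 (b(G, j) = -12 + 3*(24 + (-3 + (1/2)*5)) = -12 + 3*(24 + (-3 + 5/2)) = -12 + 3*(24 - 1/2) = -12 + 3*(47/2) = -12 + 141/2 = 117/2)
y(O) = -468*O**2
y(4/(-3))*(-2731) = -468*(4/(-3))**2*(-2731) = -468*(4*(-1/3))**2*(-2731) = -468*(-4/3)**2*(-2731) = -468*16/9*(-2731) = -832*(-2731) = 2272192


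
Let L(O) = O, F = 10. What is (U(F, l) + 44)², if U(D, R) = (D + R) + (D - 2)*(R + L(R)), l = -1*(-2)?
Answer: 7744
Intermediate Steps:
l = 2
U(D, R) = D + R + 2*R*(-2 + D) (U(D, R) = (D + R) + (D - 2)*(R + R) = (D + R) + (-2 + D)*(2*R) = (D + R) + 2*R*(-2 + D) = D + R + 2*R*(-2 + D))
(U(F, l) + 44)² = ((10 - 3*2 + 2*10*2) + 44)² = ((10 - 6 + 40) + 44)² = (44 + 44)² = 88² = 7744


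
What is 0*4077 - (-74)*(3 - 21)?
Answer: -1332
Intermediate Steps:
0*4077 - (-74)*(3 - 21) = 0 - (-74)*(-18) = 0 - 1*1332 = 0 - 1332 = -1332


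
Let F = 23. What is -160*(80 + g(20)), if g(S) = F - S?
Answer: -13280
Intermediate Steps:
g(S) = 23 - S
-160*(80 + g(20)) = -160*(80 + (23 - 1*20)) = -160*(80 + (23 - 20)) = -160*(80 + 3) = -160*83 = -13280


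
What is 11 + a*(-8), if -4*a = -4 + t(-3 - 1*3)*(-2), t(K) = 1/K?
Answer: 11/3 ≈ 3.6667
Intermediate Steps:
a = 11/12 (a = -(-4 - 2/(-3 - 1*3))/4 = -(-4 - 2/(-3 - 3))/4 = -(-4 - 2/(-6))/4 = -(-4 - ⅙*(-2))/4 = -(-4 + ⅓)/4 = -¼*(-11/3) = 11/12 ≈ 0.91667)
11 + a*(-8) = 11 + (11/12)*(-8) = 11 - 22/3 = 11/3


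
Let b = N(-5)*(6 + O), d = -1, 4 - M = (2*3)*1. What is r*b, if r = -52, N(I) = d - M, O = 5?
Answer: -572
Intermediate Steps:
M = -2 (M = 4 - 2*3 = 4 - 6 = -2)
N(I) = 1 (N(I) = -1 - 1*(-2) = -1 + 2 = 1)
b = 11 (b = 1*(6 + 5) = 1*11 = 11)
r*b = -52*11 = -572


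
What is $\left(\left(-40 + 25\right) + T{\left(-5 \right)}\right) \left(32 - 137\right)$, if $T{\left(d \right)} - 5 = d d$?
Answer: $-1575$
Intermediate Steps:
$T{\left(d \right)} = 5 + d^{2}$ ($T{\left(d \right)} = 5 + d d = 5 + d^{2}$)
$\left(\left(-40 + 25\right) + T{\left(-5 \right)}\right) \left(32 - 137\right) = \left(\left(-40 + 25\right) + \left(5 + \left(-5\right)^{2}\right)\right) \left(32 - 137\right) = \left(-15 + \left(5 + 25\right)\right) \left(-105\right) = \left(-15 + 30\right) \left(-105\right) = 15 \left(-105\right) = -1575$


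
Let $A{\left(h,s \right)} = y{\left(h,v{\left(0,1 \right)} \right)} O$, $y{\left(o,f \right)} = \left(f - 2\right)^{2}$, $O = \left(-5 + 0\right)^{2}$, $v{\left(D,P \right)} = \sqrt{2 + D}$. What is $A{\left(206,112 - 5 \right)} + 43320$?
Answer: $43470 - 100 \sqrt{2} \approx 43329.0$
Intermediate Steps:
$O = 25$ ($O = \left(-5\right)^{2} = 25$)
$y{\left(o,f \right)} = \left(-2 + f\right)^{2}$
$A{\left(h,s \right)} = 25 \left(-2 + \sqrt{2}\right)^{2}$ ($A{\left(h,s \right)} = \left(-2 + \sqrt{2 + 0}\right)^{2} \cdot 25 = \left(-2 + \sqrt{2}\right)^{2} \cdot 25 = 25 \left(-2 + \sqrt{2}\right)^{2}$)
$A{\left(206,112 - 5 \right)} + 43320 = \left(150 - 100 \sqrt{2}\right) + 43320 = 43470 - 100 \sqrt{2}$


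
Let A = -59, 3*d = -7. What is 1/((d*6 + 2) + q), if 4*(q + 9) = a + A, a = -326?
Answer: -4/469 ≈ -0.0085288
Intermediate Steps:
d = -7/3 (d = (⅓)*(-7) = -7/3 ≈ -2.3333)
q = -421/4 (q = -9 + (-326 - 59)/4 = -9 + (¼)*(-385) = -9 - 385/4 = -421/4 ≈ -105.25)
1/((d*6 + 2) + q) = 1/((-7/3*6 + 2) - 421/4) = 1/((-14 + 2) - 421/4) = 1/(-12 - 421/4) = 1/(-469/4) = -4/469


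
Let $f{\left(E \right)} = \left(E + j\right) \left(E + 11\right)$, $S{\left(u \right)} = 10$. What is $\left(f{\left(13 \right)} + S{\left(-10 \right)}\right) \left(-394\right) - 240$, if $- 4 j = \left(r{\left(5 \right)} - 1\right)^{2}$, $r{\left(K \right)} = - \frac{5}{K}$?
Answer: $-117652$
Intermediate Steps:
$j = -1$ ($j = - \frac{\left(- \frac{5}{5} - 1\right)^{2}}{4} = - \frac{\left(\left(-5\right) \frac{1}{5} - 1\right)^{2}}{4} = - \frac{\left(-1 - 1\right)^{2}}{4} = - \frac{\left(-2\right)^{2}}{4} = \left(- \frac{1}{4}\right) 4 = -1$)
$f{\left(E \right)} = \left(-1 + E\right) \left(11 + E\right)$ ($f{\left(E \right)} = \left(E - 1\right) \left(E + 11\right) = \left(-1 + E\right) \left(11 + E\right)$)
$\left(f{\left(13 \right)} + S{\left(-10 \right)}\right) \left(-394\right) - 240 = \left(\left(-11 + 13^{2} + 10 \cdot 13\right) + 10\right) \left(-394\right) - 240 = \left(\left(-11 + 169 + 130\right) + 10\right) \left(-394\right) - 240 = \left(288 + 10\right) \left(-394\right) - 240 = 298 \left(-394\right) - 240 = -117412 - 240 = -117652$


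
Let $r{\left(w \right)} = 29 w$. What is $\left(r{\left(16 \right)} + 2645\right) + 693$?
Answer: $3802$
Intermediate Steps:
$\left(r{\left(16 \right)} + 2645\right) + 693 = \left(29 \cdot 16 + 2645\right) + 693 = \left(464 + 2645\right) + 693 = 3109 + 693 = 3802$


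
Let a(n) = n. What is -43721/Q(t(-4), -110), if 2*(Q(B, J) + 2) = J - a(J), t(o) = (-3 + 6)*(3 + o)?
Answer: 43721/2 ≈ 21861.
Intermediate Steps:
t(o) = 9 + 3*o (t(o) = 3*(3 + o) = 9 + 3*o)
Q(B, J) = -2 (Q(B, J) = -2 + (J - J)/2 = -2 + (½)*0 = -2 + 0 = -2)
-43721/Q(t(-4), -110) = -43721/(-2) = -43721*(-½) = 43721/2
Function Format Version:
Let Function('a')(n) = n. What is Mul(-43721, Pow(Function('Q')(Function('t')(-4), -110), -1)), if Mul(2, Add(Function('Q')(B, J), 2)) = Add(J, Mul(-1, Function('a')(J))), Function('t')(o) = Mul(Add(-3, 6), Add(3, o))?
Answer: Rational(43721, 2) ≈ 21861.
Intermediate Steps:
Function('t')(o) = Add(9, Mul(3, o)) (Function('t')(o) = Mul(3, Add(3, o)) = Add(9, Mul(3, o)))
Function('Q')(B, J) = -2 (Function('Q')(B, J) = Add(-2, Mul(Rational(1, 2), Add(J, Mul(-1, J)))) = Add(-2, Mul(Rational(1, 2), 0)) = Add(-2, 0) = -2)
Mul(-43721, Pow(Function('Q')(Function('t')(-4), -110), -1)) = Mul(-43721, Pow(-2, -1)) = Mul(-43721, Rational(-1, 2)) = Rational(43721, 2)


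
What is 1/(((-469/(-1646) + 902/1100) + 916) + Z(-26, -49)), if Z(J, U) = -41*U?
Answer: 20575/60204609 ≈ 0.00034175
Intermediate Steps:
1/(((-469/(-1646) + 902/1100) + 916) + Z(-26, -49)) = 1/(((-469/(-1646) + 902/1100) + 916) - 41*(-49)) = 1/(((-469*(-1/1646) + 902*(1/1100)) + 916) + 2009) = 1/(((469/1646 + 41/50) + 916) + 2009) = 1/((22734/20575 + 916) + 2009) = 1/(18869434/20575 + 2009) = 1/(60204609/20575) = 20575/60204609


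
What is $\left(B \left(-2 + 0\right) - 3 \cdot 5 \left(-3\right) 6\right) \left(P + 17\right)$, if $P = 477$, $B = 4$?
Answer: $129428$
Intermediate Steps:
$\left(B \left(-2 + 0\right) - 3 \cdot 5 \left(-3\right) 6\right) \left(P + 17\right) = \left(4 \left(-2 + 0\right) - 3 \cdot 5 \left(-3\right) 6\right) \left(477 + 17\right) = \left(4 \left(-2\right) - 3 \left(\left(-15\right) 6\right)\right) 494 = \left(-8 - -270\right) 494 = \left(-8 + 270\right) 494 = 262 \cdot 494 = 129428$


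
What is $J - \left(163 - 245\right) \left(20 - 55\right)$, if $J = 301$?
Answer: $-2569$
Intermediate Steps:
$J - \left(163 - 245\right) \left(20 - 55\right) = 301 - \left(163 - 245\right) \left(20 - 55\right) = 301 - \left(-82\right) \left(-35\right) = 301 - 2870 = -2569$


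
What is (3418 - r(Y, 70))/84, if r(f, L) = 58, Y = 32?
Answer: 40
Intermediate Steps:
(3418 - r(Y, 70))/84 = (3418 - 1*58)/84 = (3418 - 58)*(1/84) = 3360*(1/84) = 40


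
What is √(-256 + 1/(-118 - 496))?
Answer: 3*I*√10723510/614 ≈ 16.0*I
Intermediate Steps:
√(-256 + 1/(-118 - 496)) = √(-256 + 1/(-614)) = √(-256 - 1/614) = √(-157185/614) = 3*I*√10723510/614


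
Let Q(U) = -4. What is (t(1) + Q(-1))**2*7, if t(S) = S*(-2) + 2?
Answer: 112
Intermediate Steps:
t(S) = 2 - 2*S (t(S) = -2*S + 2 = 2 - 2*S)
(t(1) + Q(-1))**2*7 = ((2 - 2*1) - 4)**2*7 = ((2 - 2) - 4)**2*7 = (0 - 4)**2*7 = (-4)**2*7 = 16*7 = 112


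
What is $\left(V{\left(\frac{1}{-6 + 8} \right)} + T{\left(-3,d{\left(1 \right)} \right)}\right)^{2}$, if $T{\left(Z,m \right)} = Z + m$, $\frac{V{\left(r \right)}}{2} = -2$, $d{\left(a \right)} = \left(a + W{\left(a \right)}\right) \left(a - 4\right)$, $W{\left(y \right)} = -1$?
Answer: $49$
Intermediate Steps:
$d{\left(a \right)} = \left(-1 + a\right) \left(-4 + a\right)$ ($d{\left(a \right)} = \left(a - 1\right) \left(a - 4\right) = \left(-1 + a\right) \left(-4 + a\right)$)
$V{\left(r \right)} = -4$ ($V{\left(r \right)} = 2 \left(-2\right) = -4$)
$\left(V{\left(\frac{1}{-6 + 8} \right)} + T{\left(-3,d{\left(1 \right)} \right)}\right)^{2} = \left(-4 + \left(-3 + \left(4 + 1^{2} - 5\right)\right)\right)^{2} = \left(-4 + \left(-3 + \left(4 + 1 - 5\right)\right)\right)^{2} = \left(-4 + \left(-3 + 0\right)\right)^{2} = \left(-4 - 3\right)^{2} = \left(-7\right)^{2} = 49$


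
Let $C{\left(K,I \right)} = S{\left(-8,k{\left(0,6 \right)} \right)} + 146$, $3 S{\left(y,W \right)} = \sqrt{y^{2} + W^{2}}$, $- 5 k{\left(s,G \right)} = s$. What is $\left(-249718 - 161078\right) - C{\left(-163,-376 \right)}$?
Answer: $- \frac{1232834}{3} \approx -4.1094 \cdot 10^{5}$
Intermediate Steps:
$k{\left(s,G \right)} = - \frac{s}{5}$
$S{\left(y,W \right)} = \frac{\sqrt{W^{2} + y^{2}}}{3}$ ($S{\left(y,W \right)} = \frac{\sqrt{y^{2} + W^{2}}}{3} = \frac{\sqrt{W^{2} + y^{2}}}{3}$)
$C{\left(K,I \right)} = \frac{446}{3}$ ($C{\left(K,I \right)} = \frac{\sqrt{\left(\left(- \frac{1}{5}\right) 0\right)^{2} + \left(-8\right)^{2}}}{3} + 146 = \frac{\sqrt{0^{2} + 64}}{3} + 146 = \frac{\sqrt{0 + 64}}{3} + 146 = \frac{\sqrt{64}}{3} + 146 = \frac{1}{3} \cdot 8 + 146 = \frac{8}{3} + 146 = \frac{446}{3}$)
$\left(-249718 - 161078\right) - C{\left(-163,-376 \right)} = \left(-249718 - 161078\right) - \frac{446}{3} = -410796 - \frac{446}{3} = - \frac{1232834}{3}$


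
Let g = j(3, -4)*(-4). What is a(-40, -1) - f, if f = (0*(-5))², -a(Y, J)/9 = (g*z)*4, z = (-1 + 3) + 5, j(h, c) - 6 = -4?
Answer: 2016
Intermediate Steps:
j(h, c) = 2 (j(h, c) = 6 - 4 = 2)
z = 7 (z = 2 + 5 = 7)
g = -8 (g = 2*(-4) = -8)
a(Y, J) = 2016 (a(Y, J) = -9*(-8*7)*4 = -(-504)*4 = -9*(-224) = 2016)
f = 0 (f = 0² = 0)
a(-40, -1) - f = 2016 - 1*0 = 2016 + 0 = 2016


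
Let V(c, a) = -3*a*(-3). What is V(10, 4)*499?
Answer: 17964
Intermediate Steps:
V(c, a) = 9*a
V(10, 4)*499 = (9*4)*499 = 36*499 = 17964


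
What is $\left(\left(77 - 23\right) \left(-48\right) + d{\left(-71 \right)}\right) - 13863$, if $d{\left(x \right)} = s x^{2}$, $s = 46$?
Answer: $215431$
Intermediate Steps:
$d{\left(x \right)} = 46 x^{2}$
$\left(\left(77 - 23\right) \left(-48\right) + d{\left(-71 \right)}\right) - 13863 = \left(\left(77 - 23\right) \left(-48\right) + 46 \left(-71\right)^{2}\right) - 13863 = \left(54 \left(-48\right) + 46 \cdot 5041\right) - 13863 = \left(-2592 + 231886\right) - 13863 = 229294 - 13863 = 215431$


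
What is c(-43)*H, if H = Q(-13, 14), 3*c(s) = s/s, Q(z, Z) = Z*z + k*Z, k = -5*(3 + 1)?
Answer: -154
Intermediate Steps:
k = -20 (k = -5*4 = -20)
Q(z, Z) = -20*Z + Z*z (Q(z, Z) = Z*z - 20*Z = -20*Z + Z*z)
c(s) = ⅓ (c(s) = (s/s)/3 = (⅓)*1 = ⅓)
H = -462 (H = 14*(-20 - 13) = 14*(-33) = -462)
c(-43)*H = (⅓)*(-462) = -154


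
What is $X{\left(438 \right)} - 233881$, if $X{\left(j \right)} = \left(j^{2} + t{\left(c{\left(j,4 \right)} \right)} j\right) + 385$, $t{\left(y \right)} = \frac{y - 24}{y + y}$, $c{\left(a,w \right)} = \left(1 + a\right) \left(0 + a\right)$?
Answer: $- \frac{18189099}{439} \approx -41433.0$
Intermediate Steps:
$c{\left(a,w \right)} = a \left(1 + a\right)$ ($c{\left(a,w \right)} = \left(1 + a\right) a = a \left(1 + a\right)$)
$t{\left(y \right)} = \frac{-24 + y}{2 y}$
$X{\left(j \right)} = 385 + j^{2} + \frac{-24 + j \left(1 + j\right)}{2 \left(1 + j\right)}$ ($X{\left(j \right)} = \left(j^{2} + \frac{-24 + j \left(1 + j\right)}{2 j \left(1 + j\right)} j\right) + 385 = \left(j^{2} + \frac{-24 + j \left(1 + j\right)}{2 \left(1 + j\right)}\right) + 385 = 385 + j^{2} + \frac{-24 + j \left(1 + j\right)}{2 \left(1 + j\right)}$)
$X{\left(438 \right)} - 233881 = \frac{746 + 2 \cdot 438^{3} + 3 \cdot 438^{2} + 771 \cdot 438}{2 \left(1 + 438\right)} - 233881 = \frac{746 + 2 \cdot 84027672 + 3 \cdot 191844 + 337698}{2 \cdot 439} - 233881 = \frac{1}{2} \cdot \frac{1}{439} \left(746 + 168055344 + 575532 + 337698\right) - 233881 = \frac{1}{2} \cdot \frac{1}{439} \cdot 168969320 - 233881 = \frac{84484660}{439} - 233881 = - \frac{18189099}{439}$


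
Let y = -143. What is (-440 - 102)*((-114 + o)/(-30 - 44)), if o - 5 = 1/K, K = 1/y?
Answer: -68292/37 ≈ -1845.7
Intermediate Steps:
K = -1/143 (K = 1/(-143) = -1/143 ≈ -0.0069930)
o = -138 (o = 5 + 1/(-1/143) = 5 - 143 = -138)
(-440 - 102)*((-114 + o)/(-30 - 44)) = (-440 - 102)*((-114 - 138)/(-30 - 44)) = -(-136584)/(-74) = -(-136584)*(-1)/74 = -542*126/37 = -68292/37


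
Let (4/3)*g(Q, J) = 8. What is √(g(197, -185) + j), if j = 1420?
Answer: √1426 ≈ 37.762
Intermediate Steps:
g(Q, J) = 6 (g(Q, J) = (¾)*8 = 6)
√(g(197, -185) + j) = √(6 + 1420) = √1426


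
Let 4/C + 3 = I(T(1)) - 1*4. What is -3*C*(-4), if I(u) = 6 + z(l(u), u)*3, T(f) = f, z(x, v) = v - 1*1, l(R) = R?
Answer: -48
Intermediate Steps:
z(x, v) = -1 + v (z(x, v) = v - 1 = -1 + v)
I(u) = 3 + 3*u (I(u) = 6 + (-1 + u)*3 = 6 + (-3 + 3*u) = 3 + 3*u)
C = -4 (C = 4/(-3 + ((3 + 3*1) - 1*4)) = 4/(-3 + ((3 + 3) - 4)) = 4/(-3 + (6 - 4)) = 4/(-3 + 2) = 4/(-1) = 4*(-1) = -4)
-3*C*(-4) = -3*(-4)*(-4) = 12*(-4) = -48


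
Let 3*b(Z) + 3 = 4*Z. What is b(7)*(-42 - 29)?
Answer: -1775/3 ≈ -591.67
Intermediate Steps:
b(Z) = -1 + 4*Z/3 (b(Z) = -1 + (4*Z)/3 = -1 + 4*Z/3)
b(7)*(-42 - 29) = (-1 + (4/3)*7)*(-42 - 29) = (-1 + 28/3)*(-71) = (25/3)*(-71) = -1775/3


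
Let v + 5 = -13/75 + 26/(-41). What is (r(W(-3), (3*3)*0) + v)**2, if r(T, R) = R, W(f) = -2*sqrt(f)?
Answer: 318908164/9455625 ≈ 33.727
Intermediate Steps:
v = -17858/3075 (v = -5 + (-13/75 + 26/(-41)) = -5 + (-13*1/75 + 26*(-1/41)) = -5 + (-13/75 - 26/41) = -5 - 2483/3075 = -17858/3075 ≈ -5.8075)
(r(W(-3), (3*3)*0) + v)**2 = ((3*3)*0 - 17858/3075)**2 = (9*0 - 17858/3075)**2 = (0 - 17858/3075)**2 = (-17858/3075)**2 = 318908164/9455625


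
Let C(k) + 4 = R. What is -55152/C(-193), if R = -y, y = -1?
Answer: 18384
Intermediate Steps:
R = 1 (R = -1*(-1) = 1)
C(k) = -3 (C(k) = -4 + 1 = -3)
-55152/C(-193) = -55152/(-3) = -55152*(-⅓) = 18384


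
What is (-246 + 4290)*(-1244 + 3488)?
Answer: 9074736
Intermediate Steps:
(-246 + 4290)*(-1244 + 3488) = 4044*2244 = 9074736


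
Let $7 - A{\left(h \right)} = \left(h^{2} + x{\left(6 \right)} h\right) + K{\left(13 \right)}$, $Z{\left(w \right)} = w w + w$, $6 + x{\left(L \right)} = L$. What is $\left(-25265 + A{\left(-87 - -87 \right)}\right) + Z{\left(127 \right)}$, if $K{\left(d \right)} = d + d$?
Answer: $-9028$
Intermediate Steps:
$x{\left(L \right)} = -6 + L$
$Z{\left(w \right)} = w + w^{2}$ ($Z{\left(w \right)} = w^{2} + w = w + w^{2}$)
$K{\left(d \right)} = 2 d$
$A{\left(h \right)} = -19 - h^{2}$ ($A{\left(h \right)} = 7 - \left(\left(h^{2} + \left(-6 + 6\right) h\right) + 2 \cdot 13\right) = 7 - \left(\left(h^{2} + 0 h\right) + 26\right) = 7 - \left(\left(h^{2} + 0\right) + 26\right) = 7 - \left(h^{2} + 26\right) = 7 - \left(26 + h^{2}\right) = -19 - h^{2}$)
$\left(-25265 + A{\left(-87 - -87 \right)}\right) + Z{\left(127 \right)} = \left(-25265 - \left(19 + \left(-87 - -87\right)^{2}\right)\right) + 127 \left(1 + 127\right) = \left(-25265 - \left(19 + \left(-87 + 87\right)^{2}\right)\right) + 127 \cdot 128 = \left(-25265 - 19\right) + 16256 = -25284 + 16256 = -9028$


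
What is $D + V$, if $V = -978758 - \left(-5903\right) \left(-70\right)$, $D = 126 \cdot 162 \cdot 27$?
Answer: $-840844$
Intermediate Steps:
$D = 551124$ ($D = 20412 \cdot 27 = 551124$)
$V = -1391968$ ($V = -978758 - 413210 = -1391968$)
$D + V = 551124 - 1391968 = -840844$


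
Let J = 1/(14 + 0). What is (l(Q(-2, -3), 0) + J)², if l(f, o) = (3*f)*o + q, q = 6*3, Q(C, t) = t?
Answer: 64009/196 ≈ 326.58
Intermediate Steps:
q = 18
J = 1/14 ≈ 0.071429
l(f, o) = 18 + 3*f*o (l(f, o) = (3*f)*o + 18 = 3*f*o + 18 = 18 + 3*f*o)
(l(Q(-2, -3), 0) + J)² = ((18 + 3*(-3)*0) + 1/14)² = ((18 + 0) + 1/14)² = (18 + 1/14)² = (253/14)² = 64009/196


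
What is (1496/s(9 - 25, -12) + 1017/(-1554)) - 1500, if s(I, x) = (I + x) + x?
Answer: -3983561/2590 ≈ -1538.1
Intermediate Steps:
s(I, x) = I + 2*x
(1496/s(9 - 25, -12) + 1017/(-1554)) - 1500 = (1496/((9 - 25) + 2*(-12)) + 1017/(-1554)) - 1500 = (1496/(-16 - 24) + 1017*(-1/1554)) - 1500 = (1496/(-40) - 339/518) - 1500 = (1496*(-1/40) - 339/518) - 1500 = (-187/5 - 339/518) - 1500 = -98561/2590 - 1500 = -3983561/2590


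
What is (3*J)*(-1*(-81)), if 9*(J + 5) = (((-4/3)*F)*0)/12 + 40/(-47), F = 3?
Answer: -58185/47 ≈ -1238.0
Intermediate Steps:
J = -2155/423 (J = -5 + (((-4/3*3)*0)/12 + 40/(-47))/9 = -5 + (((-4*1/3*3)*0)*(1/12) + 40*(-1/47))/9 = -5 + ((-4/3*3*0)*(1/12) - 40/47)/9 = -5 + (-4*0*(1/12) - 40/47)/9 = -5 + (0*(1/12) - 40/47)/9 = -5 + (0 - 40/47)/9 = -5 + (1/9)*(-40/47) = -5 - 40/423 = -2155/423 ≈ -5.0946)
(3*J)*(-1*(-81)) = (3*(-2155/423))*(-1*(-81)) = -2155/141*81 = -58185/47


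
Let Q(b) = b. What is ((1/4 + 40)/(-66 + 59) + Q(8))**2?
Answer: 81/16 ≈ 5.0625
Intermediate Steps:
((1/4 + 40)/(-66 + 59) + Q(8))**2 = ((1/4 + 40)/(-66 + 59) + 8)**2 = ((1/4 + 40)/(-7) + 8)**2 = ((161/4)*(-1/7) + 8)**2 = (-23/4 + 8)**2 = (9/4)**2 = 81/16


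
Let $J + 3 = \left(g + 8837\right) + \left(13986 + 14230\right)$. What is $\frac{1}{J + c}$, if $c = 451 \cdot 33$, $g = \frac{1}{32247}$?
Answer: $\frac{32247}{1674683452} \approx 1.9256 \cdot 10^{-5}$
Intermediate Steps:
$g = \frac{1}{32247} \approx 3.1011 \cdot 10^{-5}$
$J = \frac{1194751351}{32247}$ ($J = -3 + \left(\left(\frac{1}{32247} + 8837\right) + \left(13986 + 14230\right)\right) = -3 + \left(\frac{284966740}{32247} + 28216\right) = -3 + \frac{1194848092}{32247} = \frac{1194751351}{32247} \approx 37050.0$)
$c = 14883$
$\frac{1}{J + c} = \frac{1}{\frac{1194751351}{32247} + 14883} = \frac{1}{\frac{1674683452}{32247}} = \frac{32247}{1674683452}$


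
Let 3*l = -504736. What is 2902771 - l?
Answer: 9213049/3 ≈ 3.0710e+6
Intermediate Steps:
l = -504736/3 (l = (1/3)*(-504736) = -504736/3 ≈ -1.6825e+5)
2902771 - l = 2902771 - 1*(-504736/3) = 2902771 + 504736/3 = 9213049/3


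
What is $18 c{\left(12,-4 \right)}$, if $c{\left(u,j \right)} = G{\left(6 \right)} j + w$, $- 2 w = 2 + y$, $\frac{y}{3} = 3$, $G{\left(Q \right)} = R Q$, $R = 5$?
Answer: $-2259$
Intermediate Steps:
$G{\left(Q \right)} = 5 Q$
$y = 9$ ($y = 3 \cdot 3 = 9$)
$w = - \frac{11}{2}$ ($w = - \frac{2 + 9}{2} = \left(- \frac{1}{2}\right) 11 = - \frac{11}{2} \approx -5.5$)
$c{\left(u,j \right)} = - \frac{11}{2} + 30 j$ ($c{\left(u,j \right)} = 5 \cdot 6 j - \frac{11}{2} = 30 j - \frac{11}{2} = - \frac{11}{2} + 30 j$)
$18 c{\left(12,-4 \right)} = 18 \left(- \frac{11}{2} + 30 \left(-4\right)\right) = 18 \left(- \frac{11}{2} - 120\right) = 18 \left(- \frac{251}{2}\right) = -2259$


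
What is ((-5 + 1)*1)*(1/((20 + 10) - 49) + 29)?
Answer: -2200/19 ≈ -115.79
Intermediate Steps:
((-5 + 1)*1)*(1/((20 + 10) - 49) + 29) = (-4*1)*(1/(30 - 49) + 29) = -4*(1/(-19) + 29) = -4*(-1/19 + 29) = -4*550/19 = -2200/19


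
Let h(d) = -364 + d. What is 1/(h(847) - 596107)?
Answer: -1/595624 ≈ -1.6789e-6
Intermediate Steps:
1/(h(847) - 596107) = 1/((-364 + 847) - 596107) = 1/(483 - 596107) = 1/(-595624) = -1/595624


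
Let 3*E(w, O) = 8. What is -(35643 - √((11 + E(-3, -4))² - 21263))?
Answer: -35643 + I*√189686/3 ≈ -35643.0 + 145.18*I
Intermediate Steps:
E(w, O) = 8/3 (E(w, O) = (⅓)*8 = 8/3)
-(35643 - √((11 + E(-3, -4))² - 21263)) = -(35643 - √((11 + 8/3)² - 21263)) = -(35643 - √((41/3)² - 21263)) = -(35643 - √(1681/9 - 21263)) = -(35643 - √(-189686/9)) = -(35643 - I*√189686/3) = -35643 + I*√189686/3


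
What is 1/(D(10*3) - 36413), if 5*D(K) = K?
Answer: -1/36407 ≈ -2.7467e-5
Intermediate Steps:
D(K) = K/5
1/(D(10*3) - 36413) = 1/((10*3)/5 - 36413) = 1/((⅕)*30 - 36413) = 1/(6 - 36413) = 1/(-36407) = -1/36407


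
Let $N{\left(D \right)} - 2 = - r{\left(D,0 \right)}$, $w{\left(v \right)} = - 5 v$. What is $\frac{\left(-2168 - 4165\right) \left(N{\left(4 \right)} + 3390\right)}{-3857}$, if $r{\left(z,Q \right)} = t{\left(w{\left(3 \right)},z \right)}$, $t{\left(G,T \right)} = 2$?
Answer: $\frac{21468870}{3857} \approx 5566.2$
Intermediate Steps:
$r{\left(z,Q \right)} = 2$
$N{\left(D \right)} = 0$ ($N{\left(D \right)} = 2 - 2 = 0$)
$\frac{\left(-2168 - 4165\right) \left(N{\left(4 \right)} + 3390\right)}{-3857} = \frac{\left(-2168 - 4165\right) \left(0 + 3390\right)}{-3857} = \left(-6333\right) 3390 \left(- \frac{1}{3857}\right) = \left(-21468870\right) \left(- \frac{1}{3857}\right) = \frac{21468870}{3857}$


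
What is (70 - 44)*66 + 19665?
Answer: 21381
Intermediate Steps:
(70 - 44)*66 + 19665 = 26*66 + 19665 = 1716 + 19665 = 21381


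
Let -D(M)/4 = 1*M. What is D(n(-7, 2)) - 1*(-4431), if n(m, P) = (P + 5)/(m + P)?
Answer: 22183/5 ≈ 4436.6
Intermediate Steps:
n(m, P) = (5 + P)/(P + m)
D(M) = -4*M
D(n(-7, 2)) - 1*(-4431) = -4*(5 + 2)/(2 - 7) - 1*(-4431) = -4*7/(-5) + 4431 = -(-4)*7/5 + 4431 = -4*(-7/5) + 4431 = 28/5 + 4431 = 22183/5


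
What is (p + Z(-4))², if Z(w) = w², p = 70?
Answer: 7396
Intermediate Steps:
(p + Z(-4))² = (70 + (-4)²)² = (70 + 16)² = 86² = 7396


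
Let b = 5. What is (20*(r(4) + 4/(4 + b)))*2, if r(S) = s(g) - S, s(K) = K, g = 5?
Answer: 520/9 ≈ 57.778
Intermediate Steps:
r(S) = 5 - S
(20*(r(4) + 4/(4 + b)))*2 = (20*((5 - 1*4) + 4/(4 + 5)))*2 = (20*((5 - 4) + 4/9))*2 = (20*(1 + 4*(⅑)))*2 = (20*(1 + 4/9))*2 = (20*(13/9))*2 = (260/9)*2 = 520/9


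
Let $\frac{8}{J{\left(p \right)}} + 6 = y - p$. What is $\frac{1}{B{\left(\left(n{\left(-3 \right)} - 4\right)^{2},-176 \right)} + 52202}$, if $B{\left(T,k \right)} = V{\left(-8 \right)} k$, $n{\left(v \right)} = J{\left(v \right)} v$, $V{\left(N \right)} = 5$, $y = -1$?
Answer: $\frac{1}{51322} \approx 1.9485 \cdot 10^{-5}$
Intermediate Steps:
$J{\left(p \right)} = \frac{8}{-7 - p}$ ($J{\left(p \right)} = \frac{8}{-6 - \left(1 + p\right)} = \frac{8}{-7 - p}$)
$n{\left(v \right)} = - \frac{8 v}{7 + v}$ ($n{\left(v \right)} = - \frac{8}{7 + v} v = - \frac{8 v}{7 + v}$)
$B{\left(T,k \right)} = 5 k$
$\frac{1}{B{\left(\left(n{\left(-3 \right)} - 4\right)^{2},-176 \right)} + 52202} = \frac{1}{5 \left(-176\right) + 52202} = \frac{1}{-880 + 52202} = \frac{1}{51322}$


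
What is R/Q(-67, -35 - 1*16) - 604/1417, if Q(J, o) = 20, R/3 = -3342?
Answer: -7109461/14170 ≈ -501.73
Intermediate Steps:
R = -10026 (R = 3*(-3342) = -10026)
R/Q(-67, -35 - 1*16) - 604/1417 = -10026/20 - 604/1417 = -10026*1/20 - 604*1/1417 = -5013/10 - 604/1417 = -7109461/14170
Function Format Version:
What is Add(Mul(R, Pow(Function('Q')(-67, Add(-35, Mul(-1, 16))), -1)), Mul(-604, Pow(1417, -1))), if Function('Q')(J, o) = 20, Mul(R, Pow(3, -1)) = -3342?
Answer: Rational(-7109461, 14170) ≈ -501.73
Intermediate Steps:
R = -10026 (R = Mul(3, -3342) = -10026)
Add(Mul(R, Pow(Function('Q')(-67, Add(-35, Mul(-1, 16))), -1)), Mul(-604, Pow(1417, -1))) = Add(Mul(-10026, Pow(20, -1)), Mul(-604, Pow(1417, -1))) = Add(Mul(-10026, Rational(1, 20)), Mul(-604, Rational(1, 1417))) = Add(Rational(-5013, 10), Rational(-604, 1417)) = Rational(-7109461, 14170)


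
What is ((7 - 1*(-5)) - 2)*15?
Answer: 150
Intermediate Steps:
((7 - 1*(-5)) - 2)*15 = ((7 + 5) - 2)*15 = (12 - 2)*15 = 10*15 = 150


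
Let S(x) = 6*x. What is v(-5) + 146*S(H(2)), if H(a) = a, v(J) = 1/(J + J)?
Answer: 17519/10 ≈ 1751.9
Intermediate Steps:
v(J) = 1/(2*J)
v(-5) + 146*S(H(2)) = (½)/(-5) + 146*(6*2) = (½)*(-⅕) + 146*12 = -⅒ + 1752 = 17519/10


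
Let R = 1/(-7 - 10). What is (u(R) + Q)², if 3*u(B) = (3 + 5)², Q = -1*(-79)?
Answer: 90601/9 ≈ 10067.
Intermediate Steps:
R = -1/17 (R = 1/(-17) = -1/17 ≈ -0.058824)
Q = 79
u(B) = 64/3 (u(B) = (3 + 5)²/3 = (⅓)*8² = (⅓)*64 = 64/3)
(u(R) + Q)² = (64/3 + 79)² = (301/3)² = 90601/9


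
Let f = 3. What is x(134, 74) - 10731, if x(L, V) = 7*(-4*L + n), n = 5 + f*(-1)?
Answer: -14469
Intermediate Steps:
n = 2 (n = 5 + 3*(-1) = 5 - 3 = 2)
x(L, V) = 14 - 28*L (x(L, V) = 7*(-4*L + 2) = 7*(2 - 4*L) = 14 - 28*L)
x(134, 74) - 10731 = (14 - 28*134) - 10731 = (14 - 3752) - 10731 = -3738 - 10731 = -14469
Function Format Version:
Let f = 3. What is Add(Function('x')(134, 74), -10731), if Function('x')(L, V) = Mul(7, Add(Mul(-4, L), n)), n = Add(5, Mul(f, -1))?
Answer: -14469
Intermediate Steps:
n = 2 (n = Add(5, Mul(3, -1)) = Add(5, -3) = 2)
Function('x')(L, V) = Add(14, Mul(-28, L)) (Function('x')(L, V) = Mul(7, Add(Mul(-4, L), 2)) = Mul(7, Add(2, Mul(-4, L))) = Add(14, Mul(-28, L)))
Add(Function('x')(134, 74), -10731) = Add(Add(14, Mul(-28, 134)), -10731) = Add(Add(14, -3752), -10731) = Add(-3738, -10731) = -14469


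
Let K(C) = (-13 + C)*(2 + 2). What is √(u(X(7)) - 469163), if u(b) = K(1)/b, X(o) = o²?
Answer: I*√22989035/7 ≈ 684.96*I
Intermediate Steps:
K(C) = -52 + 4*C (K(C) = (-13 + C)*4 = -52 + 4*C)
u(b) = -48/b (u(b) = (-52 + 4*1)/b = (-52 + 4)/b = -48/b)
√(u(X(7)) - 469163) = √(-48/(7²) - 469163) = √(-48/49 - 469163) = √(-22989035/49) = I*√22989035/7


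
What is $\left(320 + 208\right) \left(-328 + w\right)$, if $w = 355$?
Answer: $14256$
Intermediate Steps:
$\left(320 + 208\right) \left(-328 + w\right) = \left(320 + 208\right) \left(-328 + 355\right) = 528 \cdot 27 = 14256$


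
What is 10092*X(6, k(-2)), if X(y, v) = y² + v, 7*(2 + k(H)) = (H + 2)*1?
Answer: 343128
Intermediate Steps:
k(H) = -12/7 + H/7 (k(H) = -2 + ((H + 2)*1)/7 = -2 + ((2 + H)*1)/7 = -2 + (2 + H)/7 = -2 + (2/7 + H/7) = -12/7 + H/7)
X(y, v) = v + y²
10092*X(6, k(-2)) = 10092*((-12/7 + (⅐)*(-2)) + 6²) = 10092*((-12/7 - 2/7) + 36) = 10092*(-2 + 36) = 10092*34 = 343128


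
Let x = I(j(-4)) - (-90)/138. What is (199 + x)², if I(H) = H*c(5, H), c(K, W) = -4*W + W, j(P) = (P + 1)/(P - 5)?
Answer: 189145009/4761 ≈ 39728.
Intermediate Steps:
j(P) = (1 + P)/(-5 + P)
c(K, W) = -3*W
I(H) = -3*H² (I(H) = H*(-3*H) = -3*H²)
x = 22/69 (x = -3*(1 - 4)²/(-5 - 4)² - (-90)/138 = -3*(-3/(-9))² - (-90)/138 = -3*(-⅑*(-3))² - 1*(-15/23) = -3*(⅓)² + 15/23 = -3*⅑ + 15/23 = -⅓ + 15/23 = 22/69 ≈ 0.31884)
(199 + x)² = (199 + 22/69)² = (13753/69)² = 189145009/4761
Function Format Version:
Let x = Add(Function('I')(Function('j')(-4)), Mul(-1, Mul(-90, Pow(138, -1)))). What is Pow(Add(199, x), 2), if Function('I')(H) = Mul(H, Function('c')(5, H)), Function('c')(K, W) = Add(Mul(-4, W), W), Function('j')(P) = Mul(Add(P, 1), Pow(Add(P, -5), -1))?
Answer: Rational(189145009, 4761) ≈ 39728.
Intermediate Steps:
Function('j')(P) = Mul(Pow(Add(-5, P), -1), Add(1, P)) (Function('j')(P) = Mul(Add(1, P), Pow(Add(-5, P), -1)) = Mul(Pow(Add(-5, P), -1), Add(1, P)))
Function('c')(K, W) = Mul(-3, W)
Function('I')(H) = Mul(-3, Pow(H, 2)) (Function('I')(H) = Mul(H, Mul(-3, H)) = Mul(-3, Pow(H, 2)))
x = Rational(22, 69) (x = Add(Mul(-3, Pow(Mul(Pow(Add(-5, -4), -1), Add(1, -4)), 2)), Mul(-1, Mul(-90, Pow(138, -1)))) = Add(Mul(-3, Pow(Mul(Pow(-9, -1), -3), 2)), Mul(-1, Mul(-90, Rational(1, 138)))) = Add(Mul(-3, Pow(Mul(Rational(-1, 9), -3), 2)), Mul(-1, Rational(-15, 23))) = Add(Mul(-3, Pow(Rational(1, 3), 2)), Rational(15, 23)) = Add(Mul(-3, Rational(1, 9)), Rational(15, 23)) = Add(Rational(-1, 3), Rational(15, 23)) = Rational(22, 69) ≈ 0.31884)
Pow(Add(199, x), 2) = Pow(Add(199, Rational(22, 69)), 2) = Pow(Rational(13753, 69), 2) = Rational(189145009, 4761)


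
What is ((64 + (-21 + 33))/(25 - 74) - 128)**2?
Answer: 40297104/2401 ≈ 16783.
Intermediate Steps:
((64 + (-21 + 33))/(25 - 74) - 128)**2 = ((64 + 12)/(-49) - 128)**2 = (76*(-1/49) - 128)**2 = (-76/49 - 128)**2 = (-6348/49)**2 = 40297104/2401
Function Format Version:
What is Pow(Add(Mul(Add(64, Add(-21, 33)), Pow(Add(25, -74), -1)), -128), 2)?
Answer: Rational(40297104, 2401) ≈ 16783.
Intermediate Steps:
Pow(Add(Mul(Add(64, Add(-21, 33)), Pow(Add(25, -74), -1)), -128), 2) = Pow(Add(Mul(Add(64, 12), Pow(-49, -1)), -128), 2) = Pow(Add(Mul(76, Rational(-1, 49)), -128), 2) = Pow(Add(Rational(-76, 49), -128), 2) = Pow(Rational(-6348, 49), 2) = Rational(40297104, 2401)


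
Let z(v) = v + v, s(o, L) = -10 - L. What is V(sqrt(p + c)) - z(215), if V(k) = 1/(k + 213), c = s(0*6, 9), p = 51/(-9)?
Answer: (-430*sqrt(222) + 274767*I)/(sqrt(222) - 639*I) ≈ -430.0 - 0.00010942*I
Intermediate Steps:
p = -17/3 (p = 51*(-1/9) = -17/3 ≈ -5.6667)
c = -19 (c = -10 - 1*9 = -10 - 9 = -19)
V(k) = 1/(213 + k)
z(v) = 2*v
V(sqrt(p + c)) - z(215) = 1/(213 + sqrt(-17/3 - 19)) - 2*215 = 1/(213 + sqrt(-74/3)) - 1*430 = 1/(213 + I*sqrt(222)/3) - 430 = -430 + 1/(213 + I*sqrt(222)/3)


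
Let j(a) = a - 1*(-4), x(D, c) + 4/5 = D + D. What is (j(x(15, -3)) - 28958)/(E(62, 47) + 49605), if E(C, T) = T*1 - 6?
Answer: -72312/124115 ≈ -0.58262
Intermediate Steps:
x(D, c) = -⅘ + 2*D (x(D, c) = -⅘ + (D + D) = -⅘ + 2*D)
j(a) = 4 + a (j(a) = a + 4 = 4 + a)
E(C, T) = -6 + T (E(C, T) = T - 6 = -6 + T)
(j(x(15, -3)) - 28958)/(E(62, 47) + 49605) = ((4 + (-⅘ + 2*15)) - 28958)/((-6 + 47) + 49605) = ((4 + (-⅘ + 30)) - 28958)/(41 + 49605) = ((4 + 146/5) - 28958)/49646 = (166/5 - 28958)*(1/49646) = -144624/5*1/49646 = -72312/124115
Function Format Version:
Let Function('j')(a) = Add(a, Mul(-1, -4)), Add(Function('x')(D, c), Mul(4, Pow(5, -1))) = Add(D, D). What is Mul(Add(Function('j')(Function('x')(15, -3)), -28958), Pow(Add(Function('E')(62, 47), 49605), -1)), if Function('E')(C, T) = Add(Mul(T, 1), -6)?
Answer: Rational(-72312, 124115) ≈ -0.58262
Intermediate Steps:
Function('x')(D, c) = Add(Rational(-4, 5), Mul(2, D)) (Function('x')(D, c) = Add(Rational(-4, 5), Add(D, D)) = Add(Rational(-4, 5), Mul(2, D)))
Function('j')(a) = Add(4, a) (Function('j')(a) = Add(a, 4) = Add(4, a))
Function('E')(C, T) = Add(-6, T) (Function('E')(C, T) = Add(T, -6) = Add(-6, T))
Mul(Add(Function('j')(Function('x')(15, -3)), -28958), Pow(Add(Function('E')(62, 47), 49605), -1)) = Mul(Add(Add(4, Add(Rational(-4, 5), Mul(2, 15))), -28958), Pow(Add(Add(-6, 47), 49605), -1)) = Mul(Add(Add(4, Add(Rational(-4, 5), 30)), -28958), Pow(Add(41, 49605), -1)) = Mul(Add(Add(4, Rational(146, 5)), -28958), Pow(49646, -1)) = Mul(Add(Rational(166, 5), -28958), Rational(1, 49646)) = Mul(Rational(-144624, 5), Rational(1, 49646)) = Rational(-72312, 124115)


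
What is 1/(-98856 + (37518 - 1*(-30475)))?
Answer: -1/30863 ≈ -3.2401e-5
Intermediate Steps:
1/(-98856 + (37518 - 1*(-30475))) = 1/(-98856 + (37518 + 30475)) = 1/(-98856 + 67993) = 1/(-30863) = -1/30863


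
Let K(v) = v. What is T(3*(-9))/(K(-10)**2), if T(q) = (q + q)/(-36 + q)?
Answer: 3/350 ≈ 0.0085714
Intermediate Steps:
T(q) = 2*q/(-36 + q) (T(q) = (2*q)/(-36 + q) = 2*q/(-36 + q))
T(3*(-9))/(K(-10)**2) = (2*(3*(-9))/(-36 + 3*(-9)))/((-10)**2) = (2*(-27)/(-36 - 27))/100 = (2*(-27)/(-63))*(1/100) = (2*(-27)*(-1/63))*(1/100) = (6/7)*(1/100) = 3/350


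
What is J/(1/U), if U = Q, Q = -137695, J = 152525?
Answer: -21001929875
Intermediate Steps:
U = -137695
J/(1/U) = 152525/(1/(-137695)) = 152525/(-1/137695) = 152525*(-137695) = -21001929875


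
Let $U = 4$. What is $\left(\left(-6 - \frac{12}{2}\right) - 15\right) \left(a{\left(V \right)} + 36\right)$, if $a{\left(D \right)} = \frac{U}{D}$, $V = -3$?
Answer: $-936$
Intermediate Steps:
$a{\left(D \right)} = \frac{4}{D}$
$\left(\left(-6 - \frac{12}{2}\right) - 15\right) \left(a{\left(V \right)} + 36\right) = \left(\left(-6 - \frac{12}{2}\right) - 15\right) \left(\frac{4}{-3} + 36\right) = \left(\left(-6 - 6\right) - 15\right) \left(4 \left(- \frac{1}{3}\right) + 36\right) = \left(\left(-6 - 6\right) - 15\right) \left(- \frac{4}{3} + 36\right) = \left(-12 - 15\right) \frac{104}{3} = \left(-27\right) \frac{104}{3} = -936$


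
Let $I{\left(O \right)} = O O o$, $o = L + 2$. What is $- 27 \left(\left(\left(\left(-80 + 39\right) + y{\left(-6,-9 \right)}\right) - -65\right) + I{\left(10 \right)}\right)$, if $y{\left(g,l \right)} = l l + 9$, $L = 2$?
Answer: $-13878$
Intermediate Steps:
$o = 4$ ($o = 2 + 2 = 4$)
$y{\left(g,l \right)} = 9 + l^{2}$ ($y{\left(g,l \right)} = l^{2} + 9 = 9 + l^{2}$)
$I{\left(O \right)} = 4 O^{2}$ ($I{\left(O \right)} = O O 4 = O^{2} \cdot 4 = 4 O^{2}$)
$- 27 \left(\left(\left(\left(-80 + 39\right) + y{\left(-6,-9 \right)}\right) - -65\right) + I{\left(10 \right)}\right) = - 27 \left(\left(\left(\left(-80 + 39\right) + \left(9 + \left(-9\right)^{2}\right)\right) - -65\right) + 4 \cdot 10^{2}\right) = - 27 \left(\left(\left(-41 + \left(9 + 81\right)\right) + 65\right) + 4 \cdot 100\right) = - 27 \left(\left(\left(-41 + 90\right) + 65\right) + 400\right) = - 27 \left(\left(49 + 65\right) + 400\right) = - 27 \left(114 + 400\right) = \left(-27\right) 514 = -13878$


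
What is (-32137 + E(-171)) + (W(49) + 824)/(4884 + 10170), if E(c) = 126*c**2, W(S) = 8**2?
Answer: 9163442709/2509 ≈ 3.6522e+6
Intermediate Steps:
W(S) = 64
(-32137 + E(-171)) + (W(49) + 824)/(4884 + 10170) = (-32137 + 126*(-171)**2) + (64 + 824)/(4884 + 10170) = (-32137 + 126*29241) + 888/15054 = (-32137 + 3684366) + 888*(1/15054) = 3652229 + 148/2509 = 9163442709/2509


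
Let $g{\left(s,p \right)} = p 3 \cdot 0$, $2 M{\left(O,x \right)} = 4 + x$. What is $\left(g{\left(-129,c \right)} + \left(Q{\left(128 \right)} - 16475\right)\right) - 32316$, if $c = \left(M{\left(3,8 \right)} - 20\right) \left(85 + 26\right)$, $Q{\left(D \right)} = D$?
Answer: $-48663$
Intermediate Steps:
$M{\left(O,x \right)} = 2 + \frac{x}{2}$ ($M{\left(O,x \right)} = \frac{4 + x}{2} = 2 + \frac{x}{2}$)
$c = -1554$ ($c = \left(\left(2 + \frac{1}{2} \cdot 8\right) - 20\right) \left(85 + 26\right) = \left(\left(2 + 4\right) - 20\right) 111 = \left(6 - 20\right) 111 = \left(-14\right) 111 = -1554$)
$g{\left(s,p \right)} = 0$ ($g{\left(s,p \right)} = 3 p 0 = 0$)
$\left(g{\left(-129,c \right)} + \left(Q{\left(128 \right)} - 16475\right)\right) - 32316 = \left(0 + \left(128 - 16475\right)\right) - 32316 = \left(0 - 16347\right) - 32316 = -16347 - 32316 = -48663$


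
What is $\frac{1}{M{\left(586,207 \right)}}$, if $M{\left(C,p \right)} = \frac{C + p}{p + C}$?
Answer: $1$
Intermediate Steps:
$M{\left(C,p \right)} = 1$ ($M{\left(C,p \right)} = \frac{C + p}{C + p} = 1$)
$\frac{1}{M{\left(586,207 \right)}} = 1^{-1} = 1$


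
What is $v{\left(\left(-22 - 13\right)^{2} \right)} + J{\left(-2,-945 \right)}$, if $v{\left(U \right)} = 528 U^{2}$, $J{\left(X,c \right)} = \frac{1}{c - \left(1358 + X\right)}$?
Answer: $\frac{1823151329999}{2301} \approx 7.9233 \cdot 10^{8}$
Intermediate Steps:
$J{\left(X,c \right)} = \frac{1}{-1358 + c - X}$
$v{\left(\left(-22 - 13\right)^{2} \right)} + J{\left(-2,-945 \right)} = 528 \left(\left(-22 - 13\right)^{2}\right)^{2} + \frac{1}{-1358 - 945 - -2} = 528 \left(\left(-35\right)^{2}\right)^{2} + \frac{1}{-1358 - 945 + 2} = 528 \cdot 1225^{2} + \frac{1}{-2301} = 528 \cdot 1500625 - \frac{1}{2301} = 792330000 - \frac{1}{2301} = \frac{1823151329999}{2301}$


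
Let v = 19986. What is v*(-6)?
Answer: -119916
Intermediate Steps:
v*(-6) = 19986*(-6) = -119916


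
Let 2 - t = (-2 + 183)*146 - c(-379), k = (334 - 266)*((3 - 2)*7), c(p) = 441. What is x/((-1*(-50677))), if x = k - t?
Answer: 26459/50677 ≈ 0.52211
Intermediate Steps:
k = 476 (k = 68*(1*7) = 68*7 = 476)
t = -25983 (t = 2 - ((-2 + 183)*146 - 1*441) = 2 - (181*146 - 441) = 2 - (26426 - 441) = 2 - 1*25985 = 2 - 25985 = -25983)
x = 26459 (x = 476 - 1*(-25983) = 476 + 25983 = 26459)
x/((-1*(-50677))) = 26459/((-1*(-50677))) = 26459/50677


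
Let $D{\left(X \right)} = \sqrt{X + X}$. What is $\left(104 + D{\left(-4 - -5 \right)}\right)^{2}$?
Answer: $\left(104 + \sqrt{2}\right)^{2} \approx 11112.0$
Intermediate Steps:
$D{\left(X \right)} = \sqrt{2} \sqrt{X}$ ($D{\left(X \right)} = \sqrt{2 X} = \sqrt{2} \sqrt{X}$)
$\left(104 + D{\left(-4 - -5 \right)}\right)^{2} = \left(104 + \sqrt{2} \sqrt{-4 - -5}\right)^{2} = \left(104 + \sqrt{2} \sqrt{-4 + 5}\right)^{2} = \left(104 + \sqrt{2} \sqrt{1}\right)^{2} = \left(104 + \sqrt{2} \cdot 1\right)^{2} = \left(104 + \sqrt{2}\right)^{2}$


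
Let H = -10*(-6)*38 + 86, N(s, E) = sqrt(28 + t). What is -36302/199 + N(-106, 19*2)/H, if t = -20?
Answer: -36302/199 + sqrt(2)/1183 ≈ -182.42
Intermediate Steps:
N(s, E) = 2*sqrt(2) (N(s, E) = sqrt(28 - 20) = sqrt(8) = 2*sqrt(2))
H = 2366 (H = 60*38 + 86 = 2280 + 86 = 2366)
-36302/199 + N(-106, 19*2)/H = -36302/199 + (2*sqrt(2))/2366 = -36302*1/199 + (2*sqrt(2))*(1/2366) = -36302/199 + sqrt(2)/1183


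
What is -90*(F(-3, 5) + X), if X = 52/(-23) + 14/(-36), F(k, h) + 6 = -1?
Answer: 19975/23 ≈ 868.48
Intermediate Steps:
F(k, h) = -7 (F(k, h) = -6 - 1 = -7)
X = -1097/414 (X = 52*(-1/23) + 14*(-1/36) = -52/23 - 7/18 = -1097/414 ≈ -2.6498)
-90*(F(-3, 5) + X) = -90*(-7 - 1097/414) = -90*(-3995/414) = 19975/23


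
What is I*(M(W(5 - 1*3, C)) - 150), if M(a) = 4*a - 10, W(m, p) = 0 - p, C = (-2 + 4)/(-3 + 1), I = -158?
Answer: 24648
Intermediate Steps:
C = -1 (C = 2/(-2) = 2*(-1/2) = -1)
W(m, p) = -p
M(a) = -10 + 4*a
I*(M(W(5 - 1*3, C)) - 150) = -158*((-10 + 4*(-1*(-1))) - 150) = -158*((-10 + 4*1) - 150) = -158*((-10 + 4) - 150) = -158*(-6 - 150) = -158*(-156) = 24648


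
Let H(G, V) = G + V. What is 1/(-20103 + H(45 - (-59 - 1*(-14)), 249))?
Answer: -1/19764 ≈ -5.0597e-5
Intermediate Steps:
1/(-20103 + H(45 - (-59 - 1*(-14)), 249)) = 1/(-20103 + ((45 - (-59 - 1*(-14))) + 249)) = 1/(-20103 + ((45 - (-59 + 14)) + 249)) = 1/(-20103 + ((45 - 1*(-45)) + 249)) = 1/(-20103 + ((45 + 45) + 249)) = 1/(-20103 + (90 + 249)) = 1/(-20103 + 339) = 1/(-19764) = -1/19764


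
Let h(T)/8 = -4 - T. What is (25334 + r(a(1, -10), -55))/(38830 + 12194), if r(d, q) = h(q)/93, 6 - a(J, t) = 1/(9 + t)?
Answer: 130915/263624 ≈ 0.49660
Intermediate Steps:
h(T) = -32 - 8*T (h(T) = 8*(-4 - T) = -32 - 8*T)
a(J, t) = 6 - 1/(9 + t)
r(d, q) = -32/93 - 8*q/93 (r(d, q) = (-32 - 8*q)/93 = (-32 - 8*q)*(1/93) = -32/93 - 8*q/93)
(25334 + r(a(1, -10), -55))/(38830 + 12194) = (25334 + (-32/93 - 8/93*(-55)))/(38830 + 12194) = (25334 + (-32/93 + 440/93))/51024 = (25334 + 136/31)*(1/51024) = (785490/31)*(1/51024) = 130915/263624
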